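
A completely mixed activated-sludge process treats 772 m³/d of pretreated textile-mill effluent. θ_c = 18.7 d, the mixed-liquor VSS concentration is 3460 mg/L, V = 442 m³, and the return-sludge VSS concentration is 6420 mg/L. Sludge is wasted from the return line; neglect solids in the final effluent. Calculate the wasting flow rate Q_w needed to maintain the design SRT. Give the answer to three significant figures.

Wasting from the return line (neglecting effluent solids): Q_w = V·X / (θ_c·X_r) = 442.0 × 3460 / (18.7 × 6420) = 12.74 m³/d.

Q_w ≈ 12.7 m³/d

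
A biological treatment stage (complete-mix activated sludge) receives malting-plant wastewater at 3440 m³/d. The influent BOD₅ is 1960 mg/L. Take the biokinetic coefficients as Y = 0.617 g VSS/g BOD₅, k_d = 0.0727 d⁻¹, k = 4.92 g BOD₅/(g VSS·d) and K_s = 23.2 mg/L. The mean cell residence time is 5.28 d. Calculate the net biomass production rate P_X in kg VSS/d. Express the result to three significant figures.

For a completely mixed reactor with recycle the Lawrence–McCarty relation gives S = K_s·(1 + k_d·θ_c) / [θ_c·(Y·k − k_d) − 1] = 23.2 × (1 + 0.0727 × 5.28) / [5.28 × (0.617 × 4.92 − 0.0727) − 1] = 32.11 / 14.64 = 2.192 mg/L.
Y_obs = Y / (1 + k_d θ_c) = 0.617 / (1 + 0.0727 × 5.28) = 0.617 / 1.384 = 0.4459.
Q·(S₀ − S) = 3440 × (1960 − 2.19) × 10⁻³ = 6735 kg/d removed.
Biomass produced: P_X = Y_obs·Q·ΔS = 0.4459 × 6735 ≈ 3003 kg VSS/d.

P_X ≈ 3000 kg VSS/d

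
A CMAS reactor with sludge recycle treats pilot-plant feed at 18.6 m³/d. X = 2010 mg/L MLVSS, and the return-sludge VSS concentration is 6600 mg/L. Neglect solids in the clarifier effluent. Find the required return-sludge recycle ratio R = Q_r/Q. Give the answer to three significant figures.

Mass balance around the secondary clarifier (neglecting effluent solids): R = X / (X_r − X) = 2010 / (6600 − 2010) = 0.4379.

R ≈ 0.438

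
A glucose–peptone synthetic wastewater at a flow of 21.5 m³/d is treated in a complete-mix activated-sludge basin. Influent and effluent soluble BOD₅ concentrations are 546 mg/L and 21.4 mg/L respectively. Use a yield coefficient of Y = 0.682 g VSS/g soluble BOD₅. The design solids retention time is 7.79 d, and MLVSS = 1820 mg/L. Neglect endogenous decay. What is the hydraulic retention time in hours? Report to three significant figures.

τ ≈ 36.8 h

Biomass mass balance (decay neglected): V·X = Y·Q·(S₀ − S)·θ_c, so V = 0.682 × 21.5 × (546 − 21.4) × 7.79 / 1820 = 32.92 m³.
τ = V/Q = 32.92/21.5 = 1.531 d, or 36.75 h.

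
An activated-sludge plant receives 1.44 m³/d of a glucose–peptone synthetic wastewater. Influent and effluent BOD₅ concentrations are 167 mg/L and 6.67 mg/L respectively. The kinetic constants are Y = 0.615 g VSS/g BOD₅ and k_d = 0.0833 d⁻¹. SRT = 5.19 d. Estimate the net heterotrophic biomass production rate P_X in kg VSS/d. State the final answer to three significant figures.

Y_obs = Y / (1 + k_d θ_c) = 0.615 / (1 + 0.0833 × 5.19) = 0.615 / 1.432 = 0.4294.
ΔS = 167 − 6.67 = 160.3 mg/L, so the substrate removal rate is 1.44 × 160.3/1000 = 0.2309 kg BOD₅/d.
Net biomass production P_X = Y_obs × Q·(S₀ − S) = 0.4294 × 0.2309 = 0.09913 kg VSS/d.

P_X ≈ 0.0991 kg VSS/d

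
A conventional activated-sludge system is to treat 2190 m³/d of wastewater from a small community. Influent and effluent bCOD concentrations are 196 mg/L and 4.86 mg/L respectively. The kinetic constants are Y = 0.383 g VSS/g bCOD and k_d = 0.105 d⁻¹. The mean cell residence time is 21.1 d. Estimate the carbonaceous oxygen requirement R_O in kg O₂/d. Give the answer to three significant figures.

The observed yield is Y_obs = Y/(1 + k_d·θ_c) = 0.383 / (1 + 0.105 × 21.1) = 0.383 / 3.216 = 0.1191 g VSS per g bCOD removed.
Q·(S₀ − S) = 2190 × (196 − 4.86) × 10⁻³ = 418.6 kg/d removed.
P_X = Y_obs·Q·(S₀ − S) = 0.1191 × 418.6 = 49.86 kg VSS/d.
R_O = Q·(S₀ − S) − 1.42·P_X = 418.6 − 1.42 × 49.86 = 347.8 kg O₂/d.

R_O ≈ 348 kg O₂/d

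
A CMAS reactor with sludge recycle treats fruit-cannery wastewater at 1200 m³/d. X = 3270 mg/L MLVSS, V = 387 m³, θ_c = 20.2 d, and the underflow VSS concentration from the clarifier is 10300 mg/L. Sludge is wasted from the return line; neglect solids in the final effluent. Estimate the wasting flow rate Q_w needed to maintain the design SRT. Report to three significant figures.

Q_w ≈ 6.08 m³/d

θ_c = V·X/(Q_w·X_r) when wasting from the recycle, so Q_w = V·X/(θ_c·X_r) = 387.0 × 3270 / (20.2 × 10300) = 6.082 m³/d.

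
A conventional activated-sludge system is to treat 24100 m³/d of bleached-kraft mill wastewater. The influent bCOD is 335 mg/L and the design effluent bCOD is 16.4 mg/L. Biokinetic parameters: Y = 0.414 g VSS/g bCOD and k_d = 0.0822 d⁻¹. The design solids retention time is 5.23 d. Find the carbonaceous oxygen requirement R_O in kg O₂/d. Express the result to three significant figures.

R_O ≈ 4520 kg O₂/d

Observed yield with endogenous decay: Y_obs = Y / (1 + k_d·θ_c) = 0.414 / (1 + 0.0822 × 5.23) = 0.414 / 1.430 = 0.2895 g VSS/g bCOD.
Substrate removed = Q·(S₀ − S) = 24100 m³/d × (335 − 16.4) g/m³ = 7.68×10^6 g/d = 7678 kg/d.
Biomass synthesised: P_X = Y_obs × 7678 = 2223 kg VSS/d.
Carbonaceous O₂ demand = substrate oxidised − cell-mass equivalent = 7678 − 1.42 × 2223 = 4521 kg O₂/d.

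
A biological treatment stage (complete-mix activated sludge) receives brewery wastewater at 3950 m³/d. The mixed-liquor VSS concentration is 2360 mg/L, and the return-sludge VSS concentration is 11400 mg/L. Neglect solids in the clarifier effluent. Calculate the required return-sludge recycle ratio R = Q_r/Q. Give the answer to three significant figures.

R ≈ 0.261

R = Q_r/Q = X/(X_r − X) = 2360 / (11400 − 2360) = 0.2611.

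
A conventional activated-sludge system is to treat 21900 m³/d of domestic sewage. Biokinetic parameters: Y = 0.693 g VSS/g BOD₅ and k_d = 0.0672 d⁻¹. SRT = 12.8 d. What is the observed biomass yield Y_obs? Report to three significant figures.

Y_obs ≈ 0.373 g VSS/g BOD₅

The observed yield is Y_obs = Y/(1 + k_d·θ_c) = 0.693 / (1 + 0.0672 × 12.8) = 0.693 / 1.860 = 0.3725 g VSS per g BOD₅ removed.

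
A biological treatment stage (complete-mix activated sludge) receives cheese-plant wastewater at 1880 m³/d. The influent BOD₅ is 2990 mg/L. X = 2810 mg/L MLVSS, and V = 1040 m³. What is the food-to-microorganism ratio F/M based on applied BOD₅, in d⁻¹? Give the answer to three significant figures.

F/M ≈ 1.92 d⁻¹

F/M = applied load / biomass = Q·S₀/(V·X) = 1880 × 2990 / (1040 × 2810) = 1.923 d⁻¹.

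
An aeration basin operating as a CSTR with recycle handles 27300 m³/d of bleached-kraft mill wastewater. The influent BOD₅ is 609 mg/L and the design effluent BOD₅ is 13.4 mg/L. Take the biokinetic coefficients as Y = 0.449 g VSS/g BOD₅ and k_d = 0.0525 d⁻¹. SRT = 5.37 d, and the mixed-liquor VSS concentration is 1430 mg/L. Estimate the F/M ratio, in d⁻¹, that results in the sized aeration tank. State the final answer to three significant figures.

Steady-state biomass mass balance: V·X·(1 + k_d·θ_c) = Y·Q·(S₀ − S)·θ_c, so V = 0.449 × 27300 × (609 − 13.4) × 5.37 / [1430 × (1 + 0.0525 × 5.37)] = 3.92×10^7 / 1833 = 21386 m³.
F/M = applied load / biomass = Q·S₀/(V·X) = 27300 × 609 / (21386 × 1430) = 0.5436 d⁻¹.

F/M ≈ 0.544 d⁻¹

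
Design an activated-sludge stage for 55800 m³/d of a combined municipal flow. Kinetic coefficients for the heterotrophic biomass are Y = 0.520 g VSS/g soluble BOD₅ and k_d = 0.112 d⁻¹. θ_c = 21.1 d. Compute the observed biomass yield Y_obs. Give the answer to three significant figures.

Observed yield with endogenous decay: Y_obs = Y / (1 + k_d·θ_c) = 0.520 / (1 + 0.112 × 21.1) = 0.520 / 3.363 = 0.1546 g VSS/g soluble BOD₅.

Y_obs ≈ 0.155 g VSS/g soluble BOD₅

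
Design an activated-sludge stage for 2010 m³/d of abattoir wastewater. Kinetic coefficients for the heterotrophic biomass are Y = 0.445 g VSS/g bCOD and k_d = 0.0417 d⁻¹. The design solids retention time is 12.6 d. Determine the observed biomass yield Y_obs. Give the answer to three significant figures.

Y_obs ≈ 0.292 g VSS/g bCOD

The observed yield is Y_obs = Y/(1 + k_d·θ_c) = 0.445 / (1 + 0.0417 × 12.6) = 0.445 / 1.525 = 0.2917 g VSS per g bCOD removed.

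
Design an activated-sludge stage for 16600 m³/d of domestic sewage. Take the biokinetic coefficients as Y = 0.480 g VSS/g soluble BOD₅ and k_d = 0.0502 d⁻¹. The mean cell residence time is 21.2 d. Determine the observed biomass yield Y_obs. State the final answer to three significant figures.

Correct the yield for decay: Y_obs = Y/(1 + k_d θ_c) = 0.480 / (1 + 0.0502 × 21.2) = 0.480 / 2.064 = 0.2325.

Y_obs ≈ 0.233 g VSS/g soluble BOD₅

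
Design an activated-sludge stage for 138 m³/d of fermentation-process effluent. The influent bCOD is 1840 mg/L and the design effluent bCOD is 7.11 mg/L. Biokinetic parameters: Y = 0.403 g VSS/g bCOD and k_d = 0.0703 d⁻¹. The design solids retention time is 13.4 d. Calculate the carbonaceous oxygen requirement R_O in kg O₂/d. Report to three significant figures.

R_O ≈ 178 kg O₂/d

Correct the yield for decay: Y_obs = Y/(1 + k_d θ_c) = 0.403 / (1 + 0.0703 × 13.4) = 0.403 / 1.942 = 0.2075.
Substrate removed = Q·(S₀ − S) = 138 m³/d × (1840 − 7.11) g/m³ = 2.53×10^5 g/d = 252.9 kg/d.
Biomass synthesised: P_X = Y_obs × 252.9 = 52.49 kg VSS/d.
R_O = Q·(S₀ − S) − 1.42·P_X = 252.9 − 1.42 × 52.49 = 178.4 kg O₂/d.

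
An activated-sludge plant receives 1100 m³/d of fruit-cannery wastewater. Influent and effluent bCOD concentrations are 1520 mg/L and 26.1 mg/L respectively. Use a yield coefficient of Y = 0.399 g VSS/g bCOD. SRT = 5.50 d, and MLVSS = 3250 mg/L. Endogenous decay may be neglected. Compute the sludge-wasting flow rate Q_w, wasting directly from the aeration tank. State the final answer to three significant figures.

Q_w ≈ 202 m³/d

Biomass mass balance (decay neglected): V·X = Y·Q·(S₀ − S)·θ_c, so V = 0.399 × 1100 × (1520 − 26.1) × 5.50 / 3250 = 1110 m³.
For wasting at MLVSS concentration, Q_w = V/θ_c = 1110/5.50 = 201.7 m³/d.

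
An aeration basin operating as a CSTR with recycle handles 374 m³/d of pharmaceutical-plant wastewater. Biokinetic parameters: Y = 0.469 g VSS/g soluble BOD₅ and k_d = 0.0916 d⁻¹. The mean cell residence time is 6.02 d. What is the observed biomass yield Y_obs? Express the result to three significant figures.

Y_obs ≈ 0.302 g VSS/g soluble BOD₅

The observed yield is Y_obs = Y/(1 + k_d·θ_c) = 0.469 / (1 + 0.0916 × 6.02) = 0.469 / 1.551 = 0.3023 g VSS per g soluble BOD₅ removed.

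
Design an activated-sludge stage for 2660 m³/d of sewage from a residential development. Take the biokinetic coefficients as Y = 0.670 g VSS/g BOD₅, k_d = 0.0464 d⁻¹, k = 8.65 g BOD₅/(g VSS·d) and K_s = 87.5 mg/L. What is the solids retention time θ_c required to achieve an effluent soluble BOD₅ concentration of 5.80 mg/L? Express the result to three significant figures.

θ_c ≈ 3.19 d

Specific growth rate at S = 5.80 mg/L: μ = YkS/(K_s+S) = 0.670·8.65·5.80/(87.5+5.80) = 0.3603 d⁻¹.
Then 1/θ_c = μ − k_d = 0.3603 − 0.0464 = 0.3139 d⁻¹, giving θ_c = 3.186 d.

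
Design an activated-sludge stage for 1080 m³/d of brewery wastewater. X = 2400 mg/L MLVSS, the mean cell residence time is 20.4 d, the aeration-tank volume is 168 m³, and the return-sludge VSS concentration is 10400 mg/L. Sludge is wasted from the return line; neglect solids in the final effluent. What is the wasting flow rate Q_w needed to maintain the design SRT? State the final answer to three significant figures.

θ_c = V·X/(Q_w·X_r) when wasting from the recycle, so Q_w = V·X/(θ_c·X_r) = 168.0 × 2400 / (20.4 × 10400) = 1.900 m³/d.

Q_w ≈ 1.90 m³/d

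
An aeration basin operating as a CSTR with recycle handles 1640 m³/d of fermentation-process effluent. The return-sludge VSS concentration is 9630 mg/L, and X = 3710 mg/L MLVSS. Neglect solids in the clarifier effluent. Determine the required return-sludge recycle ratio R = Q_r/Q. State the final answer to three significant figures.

R = Q_r/Q = X/(X_r − X) = 3710 / (9630 − 3710) = 0.6267.

R ≈ 0.627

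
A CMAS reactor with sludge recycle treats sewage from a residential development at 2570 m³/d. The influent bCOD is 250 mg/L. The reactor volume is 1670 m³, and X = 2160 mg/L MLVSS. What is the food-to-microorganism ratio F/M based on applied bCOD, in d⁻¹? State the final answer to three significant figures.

F/M = Q·S₀ / (V·X) = 2570 × 250 / (1670 × 2160) = 0.1781 g bCOD·(g VSS·d)⁻¹.

F/M ≈ 0.178 d⁻¹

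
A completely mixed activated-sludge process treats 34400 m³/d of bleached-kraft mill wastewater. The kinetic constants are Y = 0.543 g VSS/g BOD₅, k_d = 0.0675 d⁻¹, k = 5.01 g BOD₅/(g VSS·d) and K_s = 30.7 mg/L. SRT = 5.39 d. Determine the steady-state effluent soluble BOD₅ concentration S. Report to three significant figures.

For a completely mixed reactor with recycle the Lawrence–McCarty relation gives S = K_s·(1 + k_d·θ_c) / [θ_c·(Y·k − k_d) − 1] = 30.7 × (1 + 0.0675 × 5.39) / [5.39 × (0.543 × 5.01 − 0.0675) − 1] = 41.87 / 13.30 = 3.148 mg/L.

S ≈ 3.15 mg/L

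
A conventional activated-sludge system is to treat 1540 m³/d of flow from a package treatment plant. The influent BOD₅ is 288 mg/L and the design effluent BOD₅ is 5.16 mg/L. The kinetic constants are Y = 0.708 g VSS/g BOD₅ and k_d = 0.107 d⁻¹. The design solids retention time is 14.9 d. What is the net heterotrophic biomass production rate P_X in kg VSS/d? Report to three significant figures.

Y_obs = Y / (1 + k_d θ_c) = 0.708 / (1 + 0.107 × 14.9) = 0.708 / 2.594 = 0.2729.
Q·(S₀ − S) = 1540 × (288 − 5.16) × 10⁻³ = 435.6 kg/d removed.
So the net sludge growth is P_X = 0.2729 × 435.6 = 118.9 kg VSS/d.

P_X ≈ 119 kg VSS/d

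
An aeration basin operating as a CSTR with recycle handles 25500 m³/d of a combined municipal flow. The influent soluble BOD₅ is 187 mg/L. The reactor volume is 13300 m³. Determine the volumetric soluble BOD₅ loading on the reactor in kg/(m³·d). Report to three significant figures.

Volumetric loading L_v = Q·S₀ / V = 25500 × 187 g/m³ / 13300 m³ = 358.5 g/(m³·d) = 0.3585 kg soluble BOD₅/(m³·d).

L_v ≈ 0.359 kg soluble BOD₅/(m³·d)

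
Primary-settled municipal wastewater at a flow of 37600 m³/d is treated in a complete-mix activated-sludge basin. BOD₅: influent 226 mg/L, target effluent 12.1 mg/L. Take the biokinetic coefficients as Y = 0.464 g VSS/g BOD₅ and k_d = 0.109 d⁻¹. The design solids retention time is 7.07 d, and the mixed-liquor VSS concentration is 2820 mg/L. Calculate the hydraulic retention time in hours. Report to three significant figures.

Rearranging the biomass balance for a CMAS with decay, V = Y·Q·ΔS·θ_c / [X·(1+k_d θ_c)] = 0.464 × 37600 × (226 − 12.1) × 7.07 / [2820 × (1 + 0.109 × 7.07)] = 2.64×10^7 / 4993 = 5284 m³.
HRT = V/Q = 5284 m³ / 37600 m³·d⁻¹ = 0.1405 d × 24 = 3.373 h.

τ ≈ 3.37 h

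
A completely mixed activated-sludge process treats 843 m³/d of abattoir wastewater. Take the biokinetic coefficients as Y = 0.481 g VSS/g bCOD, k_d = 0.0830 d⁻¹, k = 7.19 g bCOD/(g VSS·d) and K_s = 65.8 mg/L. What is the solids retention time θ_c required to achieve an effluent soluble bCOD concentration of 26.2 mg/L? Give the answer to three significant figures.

θ_c ≈ 1.11 d

Specific growth rate at S = 26.2 mg/L: μ = YkS/(K_s+S) = 0.481·7.19·26.2/(65.8+26.2) = 0.9849 d⁻¹.
1/θ_c = 0.9849 − 0.0830 = 0.9019 d⁻¹, so θ_c = 1.109 d.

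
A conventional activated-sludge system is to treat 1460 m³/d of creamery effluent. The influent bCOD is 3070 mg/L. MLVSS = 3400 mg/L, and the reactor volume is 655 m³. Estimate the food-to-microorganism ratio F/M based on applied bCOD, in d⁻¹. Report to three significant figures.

F/M ≈ 2.01 d⁻¹

F/M = Q·S₀ / (V·X) = 1460 × 3070 / (655.0 × 3400) = 2.013 g bCOD·(g VSS·d)⁻¹.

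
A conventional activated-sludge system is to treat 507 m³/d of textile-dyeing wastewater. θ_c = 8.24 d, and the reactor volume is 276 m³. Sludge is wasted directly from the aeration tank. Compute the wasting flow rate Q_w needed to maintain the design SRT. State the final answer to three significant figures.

Q_w ≈ 33.5 m³/d

Wasting from the aeration tank: Q_w = V / θ_c = 276.0 / 8.24 = 33.50 m³/d.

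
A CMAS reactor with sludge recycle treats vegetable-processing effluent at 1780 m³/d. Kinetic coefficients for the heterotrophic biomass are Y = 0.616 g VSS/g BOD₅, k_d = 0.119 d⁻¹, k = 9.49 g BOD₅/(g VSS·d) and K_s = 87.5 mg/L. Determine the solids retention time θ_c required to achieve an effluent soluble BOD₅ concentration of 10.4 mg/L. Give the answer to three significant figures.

Specific growth rate at S = 10.4 mg/L: μ = YkS/(K_s+S) = 0.616·9.49·10.4/(87.5+10.4) = 0.6210 d⁻¹.
θ_c = 1/(μ − k_d) = 1/(0.6210 − 0.119) = 1/0.5020 = 1.992 d.

θ_c ≈ 1.99 d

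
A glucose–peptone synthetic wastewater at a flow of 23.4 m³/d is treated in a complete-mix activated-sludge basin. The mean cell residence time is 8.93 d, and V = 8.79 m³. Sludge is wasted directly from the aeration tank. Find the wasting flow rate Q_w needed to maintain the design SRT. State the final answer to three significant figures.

Q_w ≈ 0.984 m³/d

Wasting from the aeration tank: Q_w = V / θ_c = 8.790 / 8.93 = 0.9843 m³/d.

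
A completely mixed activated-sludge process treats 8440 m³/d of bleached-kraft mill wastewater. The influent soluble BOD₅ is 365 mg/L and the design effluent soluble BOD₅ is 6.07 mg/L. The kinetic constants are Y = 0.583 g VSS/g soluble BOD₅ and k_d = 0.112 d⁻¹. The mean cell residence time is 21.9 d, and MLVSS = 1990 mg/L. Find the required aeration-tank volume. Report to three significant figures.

V ≈ 5630 m³

From the SRT design equation V = Y Q (S₀−S) θ_c / [X (1 + k_d θ_c)] = 0.583 × 8440 × (365 − 6.07) × 21.9 / [1990 × (1 + 0.112 × 21.9)] = 3.87×10^7 / 6871 = 5629 m³.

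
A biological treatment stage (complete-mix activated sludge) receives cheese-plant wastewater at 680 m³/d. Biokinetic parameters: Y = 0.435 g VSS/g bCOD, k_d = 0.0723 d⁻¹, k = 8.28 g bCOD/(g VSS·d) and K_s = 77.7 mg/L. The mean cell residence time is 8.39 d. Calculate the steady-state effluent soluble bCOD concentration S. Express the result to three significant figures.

S ≈ 4.36 mg/L

For a completely mixed reactor with recycle the Lawrence–McCarty relation gives S = K_s·(1 + k_d·θ_c) / [θ_c·(Y·k − k_d) − 1] = 77.7 × (1 + 0.0723 × 8.39) / [8.39 × (0.435 × 8.28 − 0.0723) − 1] = 124.8 / 28.61 = 4.363 mg/L.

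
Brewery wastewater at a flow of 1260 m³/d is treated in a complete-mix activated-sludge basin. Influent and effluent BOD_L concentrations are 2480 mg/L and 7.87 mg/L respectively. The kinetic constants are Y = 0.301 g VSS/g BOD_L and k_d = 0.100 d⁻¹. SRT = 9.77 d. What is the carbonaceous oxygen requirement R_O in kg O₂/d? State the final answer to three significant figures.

Y_obs = Y / (1 + k_d θ_c) = 0.301 / (1 + 0.100 × 9.77) = 0.301 / 1.977 = 0.1523.
Mass of BOD_L removed per day: Q(S₀ − S) = 1260 × 2472 g/m³ = 3115 kg/d.
Net sludge production P_X = 0.1523 × 3115 = 474.2 kg VSS/d.
R_O = Q·(S₀ − S) − 1.42·P_X = 3115 − 1.42 × 474.2 = 2441 kg O₂/d.

R_O ≈ 2440 kg O₂/d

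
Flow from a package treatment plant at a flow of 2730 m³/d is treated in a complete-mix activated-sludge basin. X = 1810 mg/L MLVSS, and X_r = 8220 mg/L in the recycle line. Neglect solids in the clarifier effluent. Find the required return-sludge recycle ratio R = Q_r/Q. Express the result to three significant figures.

R ≈ 0.282

Solids balance on the clarifier gives (1+R)X = R·X_r, so R = X/(X_r − X) = 1810 / (8220 − 1810) = 0.2824.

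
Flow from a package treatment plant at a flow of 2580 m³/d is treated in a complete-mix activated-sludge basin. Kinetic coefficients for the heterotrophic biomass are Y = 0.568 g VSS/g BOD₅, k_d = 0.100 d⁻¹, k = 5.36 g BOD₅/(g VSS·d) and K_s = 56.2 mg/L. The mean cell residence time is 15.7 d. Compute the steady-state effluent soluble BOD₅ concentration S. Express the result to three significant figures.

S ≈ 3.19 mg/L

Effluent substrate depends only on kinetics and SRT: S = K_s(1 + k_d θ_c) / [θ_c(Yk − k_d) − 1] = 56.2 × (1 + 0.100 × 15.7) / [15.7 × (0.568 × 5.36 − 0.100) − 1] = 144.4 / 45.23 = 3.193 mg/L.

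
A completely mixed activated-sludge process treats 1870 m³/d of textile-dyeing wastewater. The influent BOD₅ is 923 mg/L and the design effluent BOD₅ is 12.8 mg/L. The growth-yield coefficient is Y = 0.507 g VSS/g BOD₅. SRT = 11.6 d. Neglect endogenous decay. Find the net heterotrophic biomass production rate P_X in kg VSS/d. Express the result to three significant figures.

With endogenous decay neglected, the observed yield equals the true yield: Y_obs = Y = 0.507 g VSS/g BOD₅.
Substrate removed = Q·(S₀ − S) = 1870 m³/d × (923 − 12.8) g/m³ = 1.7×10^6 g/d = 1702 kg/d.
P_X = Y_obs · Q(S₀ − S) = 0.5070 × 1702 = 863.0 kg VSS/d.

P_X ≈ 863 kg VSS/d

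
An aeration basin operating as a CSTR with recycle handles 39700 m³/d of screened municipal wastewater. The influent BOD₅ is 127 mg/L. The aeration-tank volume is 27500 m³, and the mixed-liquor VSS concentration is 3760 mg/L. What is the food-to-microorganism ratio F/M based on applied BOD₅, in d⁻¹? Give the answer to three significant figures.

F/M = Q·S₀ / (V·X) = 39700 × 127 / (27500 × 3760) = 0.04876 g BOD₅·(g VSS·d)⁻¹.

F/M ≈ 0.0488 d⁻¹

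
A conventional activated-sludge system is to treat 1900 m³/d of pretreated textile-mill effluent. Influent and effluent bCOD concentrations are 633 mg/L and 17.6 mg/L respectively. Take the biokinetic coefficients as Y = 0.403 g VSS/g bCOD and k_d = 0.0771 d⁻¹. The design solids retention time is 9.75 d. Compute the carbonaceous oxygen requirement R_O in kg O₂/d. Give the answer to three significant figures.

R_O ≈ 787 kg O₂/d

Y_obs = Y / (1 + k_d θ_c) = 0.403 / (1 + 0.0771 × 9.75) = 0.403 / 1.752 = 0.2301.
ΔS = 633 − 17.6 = 615.4 mg/L, so the substrate removal rate is 1900 × 615.4/1000 = 1169 kg bCOD/d.
Biomass synthesised: P_X = Y_obs × 1169 = 269.0 kg VSS/d.
Carbonaceous O₂ demand = substrate oxidised − cell-mass equivalent = 1169 − 1.42 × 269.0 = 787.3 kg O₂/d.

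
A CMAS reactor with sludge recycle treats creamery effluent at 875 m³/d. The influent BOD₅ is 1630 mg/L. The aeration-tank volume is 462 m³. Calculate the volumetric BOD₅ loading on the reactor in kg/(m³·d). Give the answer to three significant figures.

L_v ≈ 3.09 kg BOD₅/(m³·d)

Applied BOD₅ load per unit volume = Q·S₀/V = (875 × 1630/1000)/462.0 = 3.087 kg BOD₅·m⁻³·d⁻¹.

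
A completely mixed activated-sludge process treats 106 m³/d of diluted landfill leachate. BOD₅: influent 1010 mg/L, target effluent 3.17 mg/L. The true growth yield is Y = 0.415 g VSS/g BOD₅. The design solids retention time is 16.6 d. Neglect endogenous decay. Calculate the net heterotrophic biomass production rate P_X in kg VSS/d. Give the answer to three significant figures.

P_X ≈ 44.3 kg VSS/d

With endogenous decay neglected, the observed yield equals the true yield: Y_obs = Y = 0.415 g VSS/g BOD₅.
Q·(S₀ − S) = 106 × (1010 − 3.17) × 10⁻³ = 106.7 kg/d removed.
Biomass produced: P_X = Y_obs·Q·ΔS = 0.4150 × 106.7 ≈ 44.29 kg VSS/d.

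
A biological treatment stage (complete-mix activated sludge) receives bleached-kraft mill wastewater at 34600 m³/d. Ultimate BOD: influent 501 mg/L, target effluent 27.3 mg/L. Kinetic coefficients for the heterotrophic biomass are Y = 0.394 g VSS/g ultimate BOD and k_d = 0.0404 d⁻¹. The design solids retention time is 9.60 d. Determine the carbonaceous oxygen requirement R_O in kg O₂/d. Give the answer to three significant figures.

R_O ≈ 9780 kg O₂/d

Y_obs = Y / (1 + k_d θ_c) = 0.394 / (1 + 0.0404 × 9.60) = 0.394 / 1.388 = 0.2839.
Q·(S₀ − S) = 34600 × (501 − 27.3) × 10⁻³ = 16390 kg/d removed.
P_X = Y_obs·Q·(S₀ − S) = 0.2839 × 16390 = 4653 kg VSS/d.
Carbonaceous O₂ demand = substrate oxidised − cell-mass equivalent = 16390 − 1.42 × 4653 = 9783 kg O₂/d.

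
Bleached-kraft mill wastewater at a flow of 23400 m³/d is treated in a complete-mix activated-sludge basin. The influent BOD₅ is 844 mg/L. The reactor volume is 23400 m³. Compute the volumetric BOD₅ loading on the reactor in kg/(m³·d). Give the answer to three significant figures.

L_v ≈ 0.844 kg BOD₅/(m³·d)

Volumetric loading L_v = Q·S₀ / V = 23400 × 844 g/m³ / 23400 m³ = 844.0 g/(m³·d) = 0.8440 kg BOD₅/(m³·d).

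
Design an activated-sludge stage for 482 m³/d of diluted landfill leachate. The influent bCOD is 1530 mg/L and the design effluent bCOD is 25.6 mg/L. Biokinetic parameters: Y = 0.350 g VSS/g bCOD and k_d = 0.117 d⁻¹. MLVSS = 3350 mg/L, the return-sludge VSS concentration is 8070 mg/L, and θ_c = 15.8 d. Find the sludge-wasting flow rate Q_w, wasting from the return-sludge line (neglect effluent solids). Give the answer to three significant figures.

Q_w ≈ 11.0 m³/d

Rearranging the biomass balance for a CMAS with decay, V = Y·Q·ΔS·θ_c / [X·(1+k_d θ_c)] = 0.350 × 482 × (1530 − 25.6) × 15.8 / [3350 × (1 + 0.117 × 15.8)] = 4.01×10^6 / 9543 = 420.2 m³.
θ_c = V·X/(Q_w·X_r) when wasting from the recycle, so Q_w = V·X/(θ_c·X_r) = 420.2 × 3350 / (15.8 × 8070) = 11.04 m³/d.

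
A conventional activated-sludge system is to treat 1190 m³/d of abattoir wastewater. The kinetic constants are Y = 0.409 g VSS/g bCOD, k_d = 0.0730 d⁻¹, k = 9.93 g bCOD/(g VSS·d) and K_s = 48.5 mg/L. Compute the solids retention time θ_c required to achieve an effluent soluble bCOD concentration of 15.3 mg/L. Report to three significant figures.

From 1/θ_c = Y·k·S/(K_s + S) − k_d: Y·k·S/(K_s+S) = 0.409 × 9.93 × 15.3 / (48.5 + 15.3) = 0.9740 d⁻¹.
θ_c = 1/(μ − k_d) = 1/(0.9740 − 0.0730) = 1/0.9010 = 1.110 d.

θ_c ≈ 1.11 d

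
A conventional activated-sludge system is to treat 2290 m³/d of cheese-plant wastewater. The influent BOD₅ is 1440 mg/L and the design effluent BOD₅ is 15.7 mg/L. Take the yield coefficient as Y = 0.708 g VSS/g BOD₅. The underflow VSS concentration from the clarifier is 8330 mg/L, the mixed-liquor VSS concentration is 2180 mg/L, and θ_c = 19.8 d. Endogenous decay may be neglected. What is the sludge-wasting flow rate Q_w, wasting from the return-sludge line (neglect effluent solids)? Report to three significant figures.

Q_w ≈ 277 m³/d

With k_d = 0 the design equation reduces to V = Y Q (S₀−S) θ_c / X = 0.708 × 2290 × (1440 − 15.7) × 19.8 / 2180 = 20974 m³.
Wasting from the return line (neglecting effluent solids): Q_w = V·X / (θ_c·X_r) = 20974 × 2180 / (19.8 × 8330) = 277.2 m³/d.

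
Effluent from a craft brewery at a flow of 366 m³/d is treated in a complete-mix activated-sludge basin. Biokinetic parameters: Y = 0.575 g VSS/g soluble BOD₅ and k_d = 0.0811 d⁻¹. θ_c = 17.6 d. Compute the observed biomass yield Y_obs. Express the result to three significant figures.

Y_obs ≈ 0.237 g VSS/g soluble BOD₅

The observed yield is Y_obs = Y/(1 + k_d·θ_c) = 0.575 / (1 + 0.0811 × 17.6) = 0.575 / 2.427 = 0.2369 g VSS per g soluble BOD₅ removed.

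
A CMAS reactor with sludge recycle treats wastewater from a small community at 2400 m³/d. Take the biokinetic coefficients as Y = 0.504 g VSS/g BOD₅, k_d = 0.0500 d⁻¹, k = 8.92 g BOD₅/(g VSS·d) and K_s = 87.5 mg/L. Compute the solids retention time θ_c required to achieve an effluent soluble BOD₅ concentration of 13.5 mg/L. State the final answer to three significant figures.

θ_c ≈ 1.82 d

Specific growth rate at S = 13.5 mg/L: μ = YkS/(K_s+S) = 0.504·8.92·13.5/(87.5+13.5) = 0.6009 d⁻¹.
θ_c = 1/(μ − k_d) = 1/(0.6009 − 0.0500) = 1/0.5509 = 1.815 d.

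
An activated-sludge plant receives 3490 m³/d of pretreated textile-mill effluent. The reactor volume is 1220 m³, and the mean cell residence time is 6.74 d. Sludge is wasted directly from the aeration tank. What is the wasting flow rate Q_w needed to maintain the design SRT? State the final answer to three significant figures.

Q_w ≈ 181 m³/d

Wasting from the aeration tank: Q_w = V / θ_c = 1220 / 6.74 = 181.0 m³/d.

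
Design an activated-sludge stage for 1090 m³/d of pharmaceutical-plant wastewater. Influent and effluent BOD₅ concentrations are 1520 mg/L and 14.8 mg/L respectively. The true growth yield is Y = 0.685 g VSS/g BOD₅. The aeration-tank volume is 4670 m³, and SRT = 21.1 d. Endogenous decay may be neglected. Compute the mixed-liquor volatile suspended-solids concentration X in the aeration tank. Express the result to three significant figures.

X = Y·Q·ΔS·θ_c / V = 0.685 × 1090 × (1520 − 14.8) × 21.1 / 4670 = 5078 mg/L.

X ≈ 5080 mg/L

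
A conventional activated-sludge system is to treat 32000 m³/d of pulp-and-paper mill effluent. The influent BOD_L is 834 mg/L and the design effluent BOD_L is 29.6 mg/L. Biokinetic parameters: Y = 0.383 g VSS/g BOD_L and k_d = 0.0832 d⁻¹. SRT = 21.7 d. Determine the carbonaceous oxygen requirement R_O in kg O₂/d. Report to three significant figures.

R_O ≈ 20800 kg O₂/d

Y_obs = Y / (1 + k_d θ_c) = 0.383 / (1 + 0.0832 × 21.7) = 0.383 / 2.805 = 0.1365.
ΔS = 834 − 29.6 = 804.4 mg/L, so the substrate removal rate is 32000 × 804.4/1000 = 25741 kg BOD_L/d.
Biomass synthesised: P_X = Y_obs × 25741 = 3514 kg VSS/d.
R_O = Q·(S₀ − S) − 1.42·P_X = 25741 − 1.42 × 3514 = 20751 kg O₂/d.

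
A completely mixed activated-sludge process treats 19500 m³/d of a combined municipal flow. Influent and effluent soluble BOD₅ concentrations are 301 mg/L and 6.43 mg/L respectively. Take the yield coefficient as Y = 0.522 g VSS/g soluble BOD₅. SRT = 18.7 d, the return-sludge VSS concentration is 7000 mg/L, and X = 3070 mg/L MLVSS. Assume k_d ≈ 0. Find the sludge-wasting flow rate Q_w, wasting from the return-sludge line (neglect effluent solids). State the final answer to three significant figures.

With k_d = 0 the design equation reduces to V = Y Q (S₀−S) θ_c / X = 0.522 × 19500 × (301 − 6.43) × 18.7 / 3070 = 18264 m³.
Q_w = (V·X)/(θ_c X_r) = 18264 × 3070 / (18.7 × 7000) = 428.3 m³/d.

Q_w ≈ 428 m³/d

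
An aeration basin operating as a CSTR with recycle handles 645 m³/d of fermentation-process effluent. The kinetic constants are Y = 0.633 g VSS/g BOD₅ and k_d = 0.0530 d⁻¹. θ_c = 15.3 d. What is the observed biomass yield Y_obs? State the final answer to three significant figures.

Correct the yield for decay: Y_obs = Y/(1 + k_d θ_c) = 0.633 / (1 + 0.0530 × 15.3) = 0.633 / 1.811 = 0.3495.

Y_obs ≈ 0.350 g VSS/g BOD₅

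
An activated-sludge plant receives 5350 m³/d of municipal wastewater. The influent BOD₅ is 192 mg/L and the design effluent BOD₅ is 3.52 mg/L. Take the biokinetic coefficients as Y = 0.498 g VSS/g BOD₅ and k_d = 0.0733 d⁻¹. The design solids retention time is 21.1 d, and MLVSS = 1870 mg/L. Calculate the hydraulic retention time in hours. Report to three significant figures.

τ ≈ 9.98 h

Rearranging the biomass balance for a CMAS with decay, V = Y·Q·ΔS·θ_c / [X·(1+k_d θ_c)] = 0.498 × 5350 × (192 − 3.52) × 21.1 / [1870 × (1 + 0.0733 × 21.1)] = 1.06×10^7 / 4762 = 2225 m³.
τ = V/Q = 2225/5350 = 0.4159 d, or 9.981 h.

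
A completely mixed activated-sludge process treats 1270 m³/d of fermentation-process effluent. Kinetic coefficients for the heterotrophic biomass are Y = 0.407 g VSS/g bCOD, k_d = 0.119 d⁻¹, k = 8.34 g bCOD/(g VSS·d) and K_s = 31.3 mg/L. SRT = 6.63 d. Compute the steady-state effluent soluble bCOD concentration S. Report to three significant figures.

For a completely mixed reactor with recycle the Lawrence–McCarty relation gives S = K_s·(1 + k_d·θ_c) / [θ_c·(Y·k − k_d) − 1] = 31.3 × (1 + 0.119 × 6.63) / [6.63 × (0.407 × 8.34 − 0.119) − 1] = 55.99 / 20.72 = 2.703 mg/L.

S ≈ 2.70 mg/L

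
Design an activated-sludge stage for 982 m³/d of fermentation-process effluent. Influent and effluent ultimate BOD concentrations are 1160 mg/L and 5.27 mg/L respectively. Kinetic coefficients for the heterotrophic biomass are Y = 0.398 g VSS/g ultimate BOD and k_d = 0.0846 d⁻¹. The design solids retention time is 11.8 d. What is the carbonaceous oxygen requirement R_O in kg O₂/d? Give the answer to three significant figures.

Correct the yield for decay: Y_obs = Y/(1 + k_d θ_c) = 0.398 / (1 + 0.0846 × 11.8) = 0.398 / 1.998 = 0.1992.
Q·(S₀ − S) = 982 × (1160 − 5.27) × 10⁻³ = 1134 kg/d removed.
P_X = Y_obs·Q·(S₀ − S) = 0.1992 × 1134 = 225.8 kg VSS/d.
R_O = Q·(S₀ − S) − 1.42·P_X = 1134 − 1.42 × 225.8 = 813.2 kg O₂/d.

R_O ≈ 813 kg O₂/d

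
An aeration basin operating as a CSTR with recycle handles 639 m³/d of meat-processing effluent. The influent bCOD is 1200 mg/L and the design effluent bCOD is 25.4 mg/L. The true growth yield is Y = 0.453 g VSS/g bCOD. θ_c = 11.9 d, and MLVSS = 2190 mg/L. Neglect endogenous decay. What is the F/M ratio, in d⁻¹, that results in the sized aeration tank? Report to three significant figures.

F/M ≈ 0.190 d⁻¹

Biomass mass balance (decay neglected): V·X = Y·Q·(S₀ − S)·θ_c, so V = 0.453 × 639 × (1200 − 25.4) × 11.9 / 2190 = 1848 m³.
Food-to-microorganism ratio F/M = Q S₀ / (V X) = 639 × 1200 / (1848 × 2190) = 0.1895 d⁻¹.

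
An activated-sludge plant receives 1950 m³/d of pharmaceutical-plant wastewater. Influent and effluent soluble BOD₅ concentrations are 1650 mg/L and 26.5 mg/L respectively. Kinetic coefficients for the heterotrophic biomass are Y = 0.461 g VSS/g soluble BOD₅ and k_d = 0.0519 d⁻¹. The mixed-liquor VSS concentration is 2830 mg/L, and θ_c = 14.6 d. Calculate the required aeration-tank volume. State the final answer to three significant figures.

V ≈ 4280 m³

From the SRT design equation V = Y Q (S₀−S) θ_c / [X (1 + k_d θ_c)] = 0.461 × 1950 × (1650 − 26.5) × 14.6 / [2830 × (1 + 0.0519 × 14.6)] = 2.13×10^7 / 4974 = 4284 m³.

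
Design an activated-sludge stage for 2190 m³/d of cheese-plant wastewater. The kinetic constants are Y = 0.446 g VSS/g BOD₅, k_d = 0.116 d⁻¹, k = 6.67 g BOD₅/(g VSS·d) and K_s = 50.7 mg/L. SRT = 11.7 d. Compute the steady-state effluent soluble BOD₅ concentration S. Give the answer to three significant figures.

S ≈ 3.68 mg/L

From the Monod/SRT balance for a CMAS, S = K_s·(1+k_d θ_c)/[θ_c·(Y k − k_d) − 1] = 50.7 × (1 + 0.116 × 11.7) / [11.7 × (0.446 × 6.67 − 0.116) − 1] = 119.5 / 32.45 = 3.683 mg/L.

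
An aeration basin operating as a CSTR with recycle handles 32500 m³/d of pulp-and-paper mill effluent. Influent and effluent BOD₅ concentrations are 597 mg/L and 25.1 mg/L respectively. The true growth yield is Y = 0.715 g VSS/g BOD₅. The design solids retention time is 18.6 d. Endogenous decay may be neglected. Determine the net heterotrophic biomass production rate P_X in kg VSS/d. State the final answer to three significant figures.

Since k_d ≈ 0, Y_obs = Y = 0.715 g VSS/g BOD₅.
ΔS = 597 − 25.1 = 571.9 mg/L, so the substrate removal rate is 32500 × 571.9/1000 = 18587 kg BOD₅/d.
P_X = Y_obs · Q(S₀ − S) = 0.7150 × 18587 = 13290 kg VSS/d.

P_X ≈ 13300 kg VSS/d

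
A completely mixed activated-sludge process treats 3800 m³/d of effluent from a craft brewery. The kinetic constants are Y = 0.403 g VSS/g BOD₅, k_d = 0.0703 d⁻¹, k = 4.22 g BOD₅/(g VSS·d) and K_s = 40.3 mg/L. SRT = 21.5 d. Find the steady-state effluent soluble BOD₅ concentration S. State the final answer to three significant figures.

Effluent substrate depends only on kinetics and SRT: S = K_s(1 + k_d θ_c) / [θ_c(Yk − k_d) − 1] = 40.3 × (1 + 0.0703 × 21.5) / [21.5 × (0.403 × 4.22 − 0.0703) − 1] = 101.2 / 34.05 = 2.972 mg/L.

S ≈ 2.97 mg/L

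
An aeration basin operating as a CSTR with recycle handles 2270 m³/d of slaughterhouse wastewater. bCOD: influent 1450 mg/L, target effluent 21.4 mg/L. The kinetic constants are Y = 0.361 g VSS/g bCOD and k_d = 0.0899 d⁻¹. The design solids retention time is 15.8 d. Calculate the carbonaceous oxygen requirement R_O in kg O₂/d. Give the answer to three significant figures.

R_O ≈ 2560 kg O₂/d

Observed yield with endogenous decay: Y_obs = Y / (1 + k_d·θ_c) = 0.361 / (1 + 0.0899 × 15.8) = 0.361 / 2.420 = 0.1491 g VSS/g bCOD.
ΔS = 1450 − 21.4 = 1429 mg/L, so the substrate removal rate is 2270 × 1429/1000 = 3243 kg bCOD/d.
Net sludge production P_X = 0.1491 × 3243 = 483.7 kg VSS/d.
R_O = Q·ΔS − 1.42 P_X = 3243 − 686.8 = 2556 kg O₂/d.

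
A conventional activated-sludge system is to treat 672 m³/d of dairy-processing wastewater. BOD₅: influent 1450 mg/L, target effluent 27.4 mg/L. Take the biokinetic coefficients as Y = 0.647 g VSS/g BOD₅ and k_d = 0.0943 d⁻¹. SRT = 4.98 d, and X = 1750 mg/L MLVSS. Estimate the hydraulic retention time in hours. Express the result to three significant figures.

τ ≈ 42.8 h

From the SRT design equation V = Y Q (S₀−S) θ_c / [X (1 + k_d θ_c)] = 0.647 × 672 × (1450 − 27.4) × 4.98 / [1750 × (1 + 0.0943 × 4.98)] = 3.08×10^6 / 2572 = 1198 m³.
HRT = V/Q = 1198 m³ / 672 m³·d⁻¹ = 1.782 d × 24 = 42.77 h.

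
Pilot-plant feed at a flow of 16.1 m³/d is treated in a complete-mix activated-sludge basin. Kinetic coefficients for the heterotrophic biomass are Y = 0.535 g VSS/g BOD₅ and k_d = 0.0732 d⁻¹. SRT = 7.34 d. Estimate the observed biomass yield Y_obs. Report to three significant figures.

Y_obs ≈ 0.348 g VSS/g BOD₅

The observed yield is Y_obs = Y/(1 + k_d·θ_c) = 0.535 / (1 + 0.0732 × 7.34) = 0.535 / 1.537 = 0.3480 g VSS per g BOD₅ removed.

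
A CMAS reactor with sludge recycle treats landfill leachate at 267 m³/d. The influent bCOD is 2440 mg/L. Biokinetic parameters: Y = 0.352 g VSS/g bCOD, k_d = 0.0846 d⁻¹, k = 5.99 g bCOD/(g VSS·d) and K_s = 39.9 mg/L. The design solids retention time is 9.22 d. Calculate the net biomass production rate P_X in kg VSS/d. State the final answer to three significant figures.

P_X ≈ 129 kg VSS/d

From the Monod/SRT balance for a CMAS, S = K_s·(1+k_d θ_c)/[θ_c·(Y k − k_d) − 1] = 39.9 × (1 + 0.0846 × 9.22) / [9.22 × (0.352 × 5.99 − 0.0846) − 1] = 71.02 / 17.66 = 4.022 mg/L.
The observed yield is Y_obs = Y/(1 + k_d·θ_c) = 0.352 / (1 + 0.0846 × 9.22) = 0.352 / 1.780 = 0.1978 g VSS per g bCOD removed.
ΔS = 2440 − 4.02 = 2436 mg/L, so the substrate removal rate is 267 × 2436/1000 = 650.4 kg bCOD/d.
So the net sludge growth is P_X = 0.1978 × 650.4 = 128.6 kg VSS/d.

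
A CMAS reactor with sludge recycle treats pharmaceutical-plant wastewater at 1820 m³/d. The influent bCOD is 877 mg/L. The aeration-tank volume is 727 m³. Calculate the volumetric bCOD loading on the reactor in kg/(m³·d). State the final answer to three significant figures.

L_v ≈ 2.20 kg bCOD/(m³·d)

Applied bCOD load per unit volume = Q·S₀/V = (1820 × 877/1000)/727.0 = 2.196 kg bCOD·m⁻³·d⁻¹.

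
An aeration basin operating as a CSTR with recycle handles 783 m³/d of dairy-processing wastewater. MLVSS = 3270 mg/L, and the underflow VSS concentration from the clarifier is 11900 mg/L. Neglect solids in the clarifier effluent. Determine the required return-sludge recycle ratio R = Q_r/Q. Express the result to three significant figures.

R ≈ 0.379

R = Q_r/Q = X/(X_r − X) = 3270 / (11900 − 3270) = 0.3789.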